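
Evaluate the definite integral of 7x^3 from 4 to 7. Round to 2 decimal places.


Find the antiderivative of 7x^3:
F(x) = 7/4 * x^4
Apply the Fundamental Theorem of Calculus:
F(7) - F(4)
= 7/4 * 7^4 - 7/4 * 4^4
= 7/4 * (2401 - 256)
= 7/4 * 2145
= 15015/4 = 3753.75

3753.75


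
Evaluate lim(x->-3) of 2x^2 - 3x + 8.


Since polynomials are continuous, we use direct substitution.
lim(x->-3) of 2x^2 - 3x + 8
= 2 * (-3)^2 - 3 * (-3) + 8
= 18 + 9 + 8
= 35

35


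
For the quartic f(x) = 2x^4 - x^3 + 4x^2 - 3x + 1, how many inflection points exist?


Inflection points occur where f''(x) = 0 and concavity changes.
f(x) = 2x^4 - x^3 + 4x^2 - 3x + 1
f'(x) = 8x^3 - 3x^2 + 8x - 3
f''(x) = 24x^2 - 6x + 8
This is a quadratic in x. Use the discriminant to count real roots.
Discriminant = (-6)^2 - 4 * 24 * 8
= 36 - 768
= -732
Since discriminant < 0, f''(x) = 0 has no real solutions.
Number of inflection points: 0

0


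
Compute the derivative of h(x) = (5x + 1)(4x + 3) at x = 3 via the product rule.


Let u(x) = 5x + 1 and v(x) = 4x + 3
u'(x) = 5
v'(x) = 4
Product rule: h'(x) = u'(x)*v(x) + u(x)*v'(x)
= 5 * (4x + 3) + (5x + 1) * 4
At x = 3:
u(3) = 5 * 3 + 1 = 16
v(3) = 4 * 3 + 3 = 15
h'(3) = 5 * 15 + 16 * 4
= 75 + 64
= 139

139


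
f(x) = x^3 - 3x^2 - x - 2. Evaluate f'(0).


Differentiate f(x) = x^3 - 3x^2 - x - 2 term by term:
f'(x) = 3x^2 - 6x - 1
Substitute x = 0:
f'(0) = 3 * 0^2 - 6 * 0 - 1
= 0 + 0 - 1
= -1

-1


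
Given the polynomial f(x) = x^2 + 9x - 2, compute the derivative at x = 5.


Differentiate term by term using power and sum rules:
f(x) = x^2 + 9x - 2
f'(x) = 2x + 9
Substitute x = 5:
f'(5) = 2 * 5 + 9
= 10 + 9
= 19

19


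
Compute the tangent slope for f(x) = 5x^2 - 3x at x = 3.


The slope of the tangent line equals f'(x) at the point.
f(x) = 5x^2 - 3x
f'(x) = 10x - 3
At x = 3:
f'(3) = 10 * 3 - 3
= 30 - 3
= 27

27


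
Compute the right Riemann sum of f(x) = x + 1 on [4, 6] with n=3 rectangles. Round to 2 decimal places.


Right Riemann sum uses right endpoints of each subinterval.
Interval: [4, 6], n = 3
dx = (6 - 4) / 3 = 2/3
Right endpoints: [14/3, 16/3, 6]
f values: [17/3, 19/3, 7]
Sum = dx * (sum of f values)
= 2/3 * 19
= 38/3 ≈ 12.67

12.67


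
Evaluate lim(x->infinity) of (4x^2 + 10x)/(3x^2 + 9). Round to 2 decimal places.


For limits at infinity with equal-degree polynomials,
we compare leading coefficients.
Numerator leading term: 4x^2
Denominator leading term: 3x^2
Divide both by x^2:
lim = (4 + 10/x) / (3 + 9/x^2)
As x -> infinity, the 1/x and 1/x^2 terms vanish:
= 4/3 ≈ 1.33

1.33


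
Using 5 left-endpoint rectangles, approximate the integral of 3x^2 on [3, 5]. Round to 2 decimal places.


Left Riemann sum uses left endpoints of each subinterval.
Interval: [3, 5], n = 5
dx = (5 - 3) / 5 = 2/5
Left endpoints: [3, 17/5, 19/5, 21/5, 23/5]
f values: [27, 867/25, 1083/25, 1323/25, 1587/25]
Sum = dx * (sum of f values)
= 2/5 * 1107/5
= 2214/25 = 88.56

88.56


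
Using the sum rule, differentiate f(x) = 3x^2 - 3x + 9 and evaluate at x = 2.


Differentiate term by term using power and sum rules:
f(x) = 3x^2 - 3x + 9
f'(x) = 6x - 3
Substitute x = 2:
f'(2) = 6 * 2 - 3
= 12 - 3
= 9

9


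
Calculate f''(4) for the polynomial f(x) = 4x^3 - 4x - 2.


First derivative:
f'(x) = 12x^2 - 4
Second derivative:
f''(x) = 24x
Substitute x = 4:
f''(4) = 24 * 4 + 0
= 96 + 0
= 96

96


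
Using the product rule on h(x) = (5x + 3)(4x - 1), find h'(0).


Let u(x) = 5x + 3 and v(x) = 4x - 1
u'(x) = 5
v'(x) = 4
Product rule: h'(x) = u'(x)*v(x) + u(x)*v'(x)
= 5 * (4x - 1) + (5x + 3) * 4
At x = 0:
u(0) = 5 * 0 + 3 = 3
v(0) = 4 * 0 - 1 = -1
h'(0) = 5 * (-1) + 3 * 4
= -5 + 12
= 7

7


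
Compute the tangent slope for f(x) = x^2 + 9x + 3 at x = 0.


The slope of the tangent line equals f'(x) at the point.
f(x) = x^2 + 9x + 3
f'(x) = 2x + 9
At x = 0:
f'(0) = 2 * 0 + 9
= 0 + 9
= 9

9


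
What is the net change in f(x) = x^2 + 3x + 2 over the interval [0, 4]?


Net change = f(b) - f(a)
f(x) = x^2 + 3x + 2
Compute f(4):
f(4) = 1 * 4^2 + 3 * 4 + 2
= 16 + 12 + 2
= 30
Compute f(0):
f(0) = 1 * 0^2 + 3 * 0 + 2
= 0 + 0 + 2
= 2
Net change = 30 - 2 = 28

28


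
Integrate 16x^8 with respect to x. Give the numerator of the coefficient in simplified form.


Apply the power rule for integration:
integral of ax^n dx = a/(n+1) * x^(n+1) + C
integral of 16x^8 dx
= 16/9 * x^9 + C
The coefficient in lowest terms is 16/9, and its numerator is 16

16


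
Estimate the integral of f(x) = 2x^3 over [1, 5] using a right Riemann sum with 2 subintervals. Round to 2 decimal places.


Right Riemann sum uses right endpoints of each subinterval.
Interval: [1, 5], n = 2
dx = (5 - 1) / 2 = 2
Right endpoints: [3, 5]
f values: [54, 250]
Sum = dx * (sum of f values)
= 2 * 304
= 608 = 608.00

608.00


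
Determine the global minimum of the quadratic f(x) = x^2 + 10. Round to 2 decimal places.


For a quadratic f(x) = ax^2 + bx + c with a > 0, the minimum is at the vertex.
Vertex x-coordinate: x = -b/(2a)
x = -(0) / (2 * 1)
x = 0/2 = 0
Substitute back to find the minimum value:
f(0) = 1 * 0^2 + 0 * 0 + 10
= 0 + 0 + 10
= 10 = 10.00

10.00


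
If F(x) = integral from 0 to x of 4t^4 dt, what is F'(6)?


By the Fundamental Theorem of Calculus (Part 1):
If F(x) = integral from 0 to x of f(t) dt, then F'(x) = f(x)
Here f(t) = 4t^4
So F'(x) = 4x^4
Evaluate at x = 6:
F'(6) = 4 * 6^4
= 4 * 1296
= 5184

5184


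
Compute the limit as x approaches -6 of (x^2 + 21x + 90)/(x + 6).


Direct substitution gives 0/0, so we factor the numerator.
Factor: (x^2 + 21x + 90) = (x + 6)(x + 15)
Cancel the common factor (x + 6):
(x^2 + 21x + 90)/(x + 6) = (x + 15)
Now substitute x = -6:
= (-6) - (-15) = 9

9


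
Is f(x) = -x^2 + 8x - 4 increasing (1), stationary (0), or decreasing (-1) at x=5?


Compute f'(x) to determine behavior:
f'(x) = -2x + 8
f'(5) = -2 * 5 + 8
= -10 + 8
= -2
Since f'(5) < 0, the function is decreasing (-1)

-1


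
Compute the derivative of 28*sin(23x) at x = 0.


Apply the chain rule to differentiate 28*sin(23x):
d/dx [28*sin(23x)]
= 28 * cos(23x) * d/dx(23x)
= 28 * 23 * cos(23x)
= 644 * cos(23x)
Evaluate at x = 0:
= 644 * cos(0)
= 644 * 1
= 644

644


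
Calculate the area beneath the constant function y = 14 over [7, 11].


The area under a constant function y = 14 is a rectangle.
Width = 11 - 7 = 4
Height = 14
Area = width * height
= 4 * 14
= 56

56


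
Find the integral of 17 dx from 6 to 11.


The integral of a constant k over [a, b] equals k * (b - a).
integral from 6 to 11 of 17 dx
= 17 * (11 - 6)
= 17 * 5
= 85

85


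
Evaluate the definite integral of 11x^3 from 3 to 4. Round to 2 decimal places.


Find the antiderivative of 11x^3:
F(x) = 11/4 * x^4
Apply the Fundamental Theorem of Calculus:
F(4) - F(3)
= 11/4 * 4^4 - 11/4 * 3^4
= 11/4 * (256 - 81)
= 11/4 * 175
= 1925/4 = 481.25

481.25


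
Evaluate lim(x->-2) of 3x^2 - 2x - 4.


Since polynomials are continuous, we use direct substitution.
lim(x->-2) of 3x^2 - 2x - 4
= 3 * (-2)^2 - 2 * (-2) - 4
= 12 + 4 - 4
= 12

12


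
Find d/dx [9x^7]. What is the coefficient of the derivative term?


We apply the power rule: d/dx [ax^n] = a*n * x^(n-1)
d/dx [9x^7]
= 9 * 7 * x^(7-1)
= 63x^6
The coefficient is 63

63


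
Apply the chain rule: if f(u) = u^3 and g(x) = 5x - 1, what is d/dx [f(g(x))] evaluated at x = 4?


Using the chain rule: (f(g(x)))' = f'(g(x)) * g'(x)
First, find g(4):
g(4) = 5 * 4 - 1 = 19
Next, f'(u) = 3u^2
And g'(x) = 5
So f'(g(4)) * g'(4)
= 3 * 19^2 * 5
= 3 * 361 * 5
= 5415

5415


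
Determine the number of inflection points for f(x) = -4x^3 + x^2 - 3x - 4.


Inflection points occur where f''(x) = 0 and concavity changes.
f(x) = -4x^3 + x^2 - 3x - 4
f'(x) = -12x^2 + 2x - 3
f''(x) = -24x + 2
Set f''(x) = 0:
-24x + 2 = 0
x = -2 / (-24) = 1/12
Since f''(x) is linear (degree 1), it changes sign at this point.
Therefore there is exactly 1 inflection point.

1


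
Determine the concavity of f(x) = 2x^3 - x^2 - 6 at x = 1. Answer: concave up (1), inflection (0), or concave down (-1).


Concavity is determined by the sign of f''(x).
f(x) = 2x^3 - x^2 - 6
f'(x) = 6x^2 - 2x
f''(x) = 12x - 2
f''(1) = 12 * 1 - 2
= 12 - 2
= 10
Since f''(1) > 0, the function is concave up (1)

1


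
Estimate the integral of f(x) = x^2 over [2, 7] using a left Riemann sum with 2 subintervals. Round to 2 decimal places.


Left Riemann sum uses left endpoints of each subinterval.
Interval: [2, 7], n = 2
dx = (7 - 2) / 2 = 5/2
Left endpoints: [2, 9/2]
f values: [4, 81/4]
Sum = dx * (sum of f values)
= 5/2 * 97/4
= 485/8 ≈ 60.63

60.63


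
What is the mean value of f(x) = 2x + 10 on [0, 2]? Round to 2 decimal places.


Average value = 1/(b-a) * integral from a to b of f(x) dx
First compute the integral of 2x + 10:
F(x) = x^2 + 10x
F(2) = 1 * 4 + 10 * 2 = 24
F(0) = 1 * 0 + 10 * 0 = 0
Integral = 24 - 0 = 24
Average = 24 / (2 - 0) = 24 / 2
= 12 = 12.00

12.00


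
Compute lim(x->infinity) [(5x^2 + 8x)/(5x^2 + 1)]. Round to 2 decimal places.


For limits at infinity with equal-degree polynomials,
we compare leading coefficients.
Numerator leading term: 5x^2
Denominator leading term: 5x^2
Divide both by x^2:
lim = (5 + 8/x) / (5 + 1/x^2)
As x -> infinity, the 1/x and 1/x^2 terms vanish:
= 5/5 = 1 = 1.00

1.00


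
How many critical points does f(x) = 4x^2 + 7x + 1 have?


Find where f'(x) = 0:
f'(x) = 8x + 7
Set f'(x) = 0:
8x + 7 = 0
x = -7 / 8 = -7/8
This is a linear equation in x, so there is exactly one solution.
Number of critical points: 1

1


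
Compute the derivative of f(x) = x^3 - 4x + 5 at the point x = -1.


Differentiate f(x) = x^3 - 4x + 5 term by term:
f'(x) = 3x^2 - 4
Substitute x = -1:
f'(-1) = 3 * (-1)^2 + 0 * (-1) - 4
= 3 + 0 - 4
= -1

-1


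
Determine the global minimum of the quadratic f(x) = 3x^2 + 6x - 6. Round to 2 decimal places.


For a quadratic f(x) = ax^2 + bx + c with a > 0, the minimum is at the vertex.
Vertex x-coordinate: x = -b/(2a)
x = -(6) / (2 * 3)
x = -6/6 = -1
Substitute back to find the minimum value:
f(-1) = 3 * (-1)^2 + 6 * (-1) - 6
= 3 - 6 - 6
= -9 = -9.00

-9.00


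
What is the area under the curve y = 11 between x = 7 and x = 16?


The area under a constant function y = 11 is a rectangle.
Width = 16 - 7 = 9
Height = 11
Area = width * height
= 9 * 11
= 99

99


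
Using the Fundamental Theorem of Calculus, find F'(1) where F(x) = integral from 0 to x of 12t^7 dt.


By the Fundamental Theorem of Calculus (Part 1):
If F(x) = integral from 0 to x of f(t) dt, then F'(x) = f(x)
Here f(t) = 12t^7
So F'(x) = 12x^7
Evaluate at x = 1:
F'(1) = 12 * 1^7
= 12 * 1
= 12

12


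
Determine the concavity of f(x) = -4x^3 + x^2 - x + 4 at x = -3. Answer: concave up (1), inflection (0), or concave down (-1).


Concavity is determined by the sign of f''(x).
f(x) = -4x^3 + x^2 - x + 4
f'(x) = -12x^2 + 2x - 1
f''(x) = -24x + 2
f''(-3) = -24 * (-3) + 2
= 72 + 2
= 74
Since f''(-3) > 0, the function is concave up (1)

1


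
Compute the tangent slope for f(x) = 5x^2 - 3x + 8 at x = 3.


The slope of the tangent line equals f'(x) at the point.
f(x) = 5x^2 - 3x + 8
f'(x) = 10x - 3
At x = 3:
f'(3) = 10 * 3 - 3
= 30 - 3
= 27

27


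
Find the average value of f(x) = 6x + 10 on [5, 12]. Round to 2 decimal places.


Average value = 1/(b-a) * integral from a to b of f(x) dx
First compute the integral of 6x + 10:
F(x) = 3x^2 + 10x
F(12) = 3 * 144 + 10 * 12 = 552
F(5) = 3 * 25 + 10 * 5 = 125
Integral = 552 - 125 = 427
Average = 427 / (12 - 5) = 427 / 7
= 61 = 61.00

61.00


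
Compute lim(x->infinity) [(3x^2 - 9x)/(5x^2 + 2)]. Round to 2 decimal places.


For limits at infinity with equal-degree polynomials,
we compare leading coefficients.
Numerator leading term: 3x^2
Denominator leading term: 5x^2
Divide both by x^2:
lim = (3 - 9/x) / (5 + 2/x^2)
As x -> infinity, the 1/x and 1/x^2 terms vanish:
= 3/5 = 0.60

0.60


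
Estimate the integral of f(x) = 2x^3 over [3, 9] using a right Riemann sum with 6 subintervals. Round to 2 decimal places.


Right Riemann sum uses right endpoints of each subinterval.
Interval: [3, 9], n = 6
dx = (9 - 3) / 6 = 1
Right endpoints: [4, 5, 6, 7, 8, 9]
f values: [128, 250, 432, 686, 1024, 1458]
Sum = dx * (sum of f values)
= 1 * 3978
= 3978 = 3978.00

3978.00


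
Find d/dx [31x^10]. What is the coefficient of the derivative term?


We apply the power rule: d/dx [ax^n] = a*n * x^(n-1)
d/dx [31x^10]
= 31 * 10 * x^(10-1)
= 310x^9
The coefficient is 310

310


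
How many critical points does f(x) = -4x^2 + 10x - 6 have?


Find where f'(x) = 0:
f'(x) = -8x + 10
Set f'(x) = 0:
-8x + 10 = 0
x = -10 / (-8) = 5/4
This is a linear equation in x, so there is exactly one solution.
Number of critical points: 1

1


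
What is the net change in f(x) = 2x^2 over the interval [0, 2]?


Net change = f(b) - f(a)
f(x) = 2x^2
Compute f(2):
f(2) = 2 * 2^2 + 0 * 2 + 0
= 8 + 0 + 0
= 8
Compute f(0):
f(0) = 2 * 0^2 + 0 * 0 + 0
= 0 + 0 + 0
= 0
Net change = 8 - 0 = 8

8


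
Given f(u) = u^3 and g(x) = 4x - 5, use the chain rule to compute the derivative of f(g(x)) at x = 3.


Using the chain rule: (f(g(x)))' = f'(g(x)) * g'(x)
First, find g(3):
g(3) = 4 * 3 - 5 = 7
Next, f'(u) = 3u^2
And g'(x) = 4
So f'(g(3)) * g'(3)
= 3 * 7^2 * 4
= 3 * 49 * 4
= 588

588


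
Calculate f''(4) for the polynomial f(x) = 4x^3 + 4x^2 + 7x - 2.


First derivative:
f'(x) = 12x^2 + 8x + 7
Second derivative:
f''(x) = 24x + 8
Substitute x = 4:
f''(4) = 24 * 4 + 8
= 96 + 8
= 104

104


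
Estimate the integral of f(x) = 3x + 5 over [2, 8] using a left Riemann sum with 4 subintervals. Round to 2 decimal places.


Left Riemann sum uses left endpoints of each subinterval.
Interval: [2, 8], n = 4
dx = (8 - 2) / 4 = 3/2
Left endpoints: [2, 7/2, 5, 13/2]
f values: [11, 31/2, 20, 49/2]
Sum = dx * (sum of f values)
= 3/2 * 71
= 213/2 = 106.50

106.50


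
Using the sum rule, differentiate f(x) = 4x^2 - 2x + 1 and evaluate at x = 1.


Differentiate term by term using power and sum rules:
f(x) = 4x^2 - 2x + 1
f'(x) = 8x - 2
Substitute x = 1:
f'(1) = 8 * 1 - 2
= 8 - 2
= 6

6


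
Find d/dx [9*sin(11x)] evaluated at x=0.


Apply the chain rule to differentiate 9*sin(11x):
d/dx [9*sin(11x)]
= 9 * cos(11x) * d/dx(11x)
= 9 * 11 * cos(11x)
= 99 * cos(11x)
Evaluate at x = 0:
= 99 * cos(0)
= 99 * 1
= 99

99


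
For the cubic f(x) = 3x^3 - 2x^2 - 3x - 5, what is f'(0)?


Differentiate f(x) = 3x^3 - 2x^2 - 3x - 5 term by term:
f'(x) = 9x^2 - 4x - 3
Substitute x = 0:
f'(0) = 9 * 0^2 - 4 * 0 - 3
= 0 + 0 - 3
= -3

-3


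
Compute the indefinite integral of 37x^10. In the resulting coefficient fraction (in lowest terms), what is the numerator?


Apply the power rule for integration:
integral of ax^n dx = a/(n+1) * x^(n+1) + C
integral of 37x^10 dx
= 37/11 * x^11 + C
The coefficient in lowest terms is 37/11, and its numerator is 37

37


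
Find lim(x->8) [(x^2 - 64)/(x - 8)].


Direct substitution gives 0/0, so we factor the numerator.
Factor: (x^2 - 64) = (x - 8)(x + 8)
Cancel the common factor (x - 8):
(x^2 - 64)/(x - 8) = (x + 8)
Now substitute x = 8:
= (8) - (-8) = 16

16


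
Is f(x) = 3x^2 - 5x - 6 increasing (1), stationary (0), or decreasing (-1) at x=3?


Compute f'(x) to determine behavior:
f'(x) = 6x - 5
f'(3) = 6 * 3 - 5
= 18 - 5
= 13
Since f'(3) > 0, the function is increasing (1)

1


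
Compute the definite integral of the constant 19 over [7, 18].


The integral of a constant k over [a, b] equals k * (b - a).
integral from 7 to 18 of 19 dx
= 19 * (18 - 7)
= 19 * 11
= 209

209


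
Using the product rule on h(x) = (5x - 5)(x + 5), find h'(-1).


Let u(x) = 5x - 5 and v(x) = x + 5
u'(x) = 5
v'(x) = 1
Product rule: h'(x) = u'(x)*v(x) + u(x)*v'(x)
= 5 * (x + 5) + (5x - 5) * 1
At x = -1:
u(-1) = 5 * (-1) - 5 = -10
v(-1) = 1 * (-1) + 5 = 4
h'(-1) = 5 * 4 + (-10) * 1
= 20 - 10
= 10

10


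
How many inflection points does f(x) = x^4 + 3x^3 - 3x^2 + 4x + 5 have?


Inflection points occur where f''(x) = 0 and concavity changes.
f(x) = x^4 + 3x^3 - 3x^2 + 4x + 5
f'(x) = 4x^3 + 9x^2 - 6x + 4
f''(x) = 12x^2 + 18x - 6
This is a quadratic in x. Use the discriminant to count real roots.
Discriminant = (18)^2 - 4 * 12 * (-6)
= 324 - (-288)
= 612
Since discriminant > 0, f''(x) = 0 has 2 distinct real solutions.
A quadratic with two distinct real roots changes sign at each root, so concavity changes at both.
Number of inflection points: 2

2


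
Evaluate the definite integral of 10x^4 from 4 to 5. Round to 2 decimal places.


Find the antiderivative of 10x^4:
F(x) = 10/5 * x^5
Apply the Fundamental Theorem of Calculus:
F(5) - F(4)
= 10/5 * 5^5 - 10/5 * 4^5
= 10/5 * (3125 - 1024)
= 10/5 * 2101
= 4202 = 4202.00

4202.00


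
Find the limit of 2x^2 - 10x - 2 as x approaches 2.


Since polynomials are continuous, we use direct substitution.
lim(x->2) of 2x^2 - 10x - 2
= 2 * 2^2 - 10 * 2 - 2
= 8 - 20 - 2
= -14

-14


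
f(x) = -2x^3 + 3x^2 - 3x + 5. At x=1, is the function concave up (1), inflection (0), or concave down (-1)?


Concavity is determined by the sign of f''(x).
f(x) = -2x^3 + 3x^2 - 3x + 5
f'(x) = -6x^2 + 6x - 3
f''(x) = -12x + 6
f''(1) = -12 * 1 + 6
= -12 + 6
= -6
Since f''(1) < 0, the function is concave down (-1)

-1


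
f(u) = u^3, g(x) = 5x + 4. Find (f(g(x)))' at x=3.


Using the chain rule: (f(g(x)))' = f'(g(x)) * g'(x)
First, find g(3):
g(3) = 5 * 3 + 4 = 19
Next, f'(u) = 3u^2
And g'(x) = 5
So f'(g(3)) * g'(3)
= 3 * 19^2 * 5
= 3 * 361 * 5
= 5415

5415


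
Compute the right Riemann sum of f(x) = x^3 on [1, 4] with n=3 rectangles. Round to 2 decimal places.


Right Riemann sum uses right endpoints of each subinterval.
Interval: [1, 4], n = 3
dx = (4 - 1) / 3 = 1
Right endpoints: [2, 3, 4]
f values: [8, 27, 64]
Sum = dx * (sum of f values)
= 1 * 99
= 99 = 99.00

99.00


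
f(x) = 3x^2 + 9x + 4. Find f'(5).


Differentiate term by term using power and sum rules:
f(x) = 3x^2 + 9x + 4
f'(x) = 6x + 9
Substitute x = 5:
f'(5) = 6 * 5 + 9
= 30 + 9
= 39

39


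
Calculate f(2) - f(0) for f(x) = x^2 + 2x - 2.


Net change = f(b) - f(a)
f(x) = x^2 + 2x - 2
Compute f(2):
f(2) = 1 * 2^2 + 2 * 2 - 2
= 4 + 4 - 2
= 6
Compute f(0):
f(0) = 1 * 0^2 + 2 * 0 - 2
= 0 + 0 - 2
= -2
Net change = 6 - (-2) = 8

8


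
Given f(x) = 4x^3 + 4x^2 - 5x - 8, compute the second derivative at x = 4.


First derivative:
f'(x) = 12x^2 + 8x - 5
Second derivative:
f''(x) = 24x + 8
Substitute x = 4:
f''(4) = 24 * 4 + 8
= 96 + 8
= 104

104


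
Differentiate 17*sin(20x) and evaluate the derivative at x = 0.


Apply the chain rule to differentiate 17*sin(20x):
d/dx [17*sin(20x)]
= 17 * cos(20x) * d/dx(20x)
= 17 * 20 * cos(20x)
= 340 * cos(20x)
Evaluate at x = 0:
= 340 * cos(0)
= 340 * 1
= 340

340


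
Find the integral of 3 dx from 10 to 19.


The integral of a constant k over [a, b] equals k * (b - a).
integral from 10 to 19 of 3 dx
= 3 * (19 - 10)
= 3 * 9
= 27

27


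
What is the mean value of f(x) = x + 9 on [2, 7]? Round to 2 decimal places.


Average value = 1/(b-a) * integral from a to b of f(x) dx
First compute the integral of x + 9:
F(x) = (1/2)x^2 + 9x
F(7) = 1/2 * 49 + 9 * 7 = 175/2
F(2) = 1/2 * 4 + 9 * 2 = 20
Integral = 175/2 - 20 = 135/2
Average = (135/2) / (7 - 2) = (135/2) / 5
= 27/2 = 13.50

13.50


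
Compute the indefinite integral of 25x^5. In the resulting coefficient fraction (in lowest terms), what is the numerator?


Apply the power rule for integration:
integral of ax^n dx = a/(n+1) * x^(n+1) + C
integral of 25x^5 dx
= 25/6 * x^6 + C
The coefficient in lowest terms is 25/6, and its numerator is 25

25


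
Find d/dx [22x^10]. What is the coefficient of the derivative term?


We apply the power rule: d/dx [ax^n] = a*n * x^(n-1)
d/dx [22x^10]
= 22 * 10 * x^(10-1)
= 220x^9
The coefficient is 220

220


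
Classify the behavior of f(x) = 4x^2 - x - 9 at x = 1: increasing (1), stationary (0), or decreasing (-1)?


Compute f'(x) to determine behavior:
f'(x) = 8x - 1
f'(1) = 8 * 1 - 1
= 8 - 1
= 7
Since f'(1) > 0, the function is increasing (1)

1


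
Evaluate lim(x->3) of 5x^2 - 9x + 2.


Since polynomials are continuous, we use direct substitution.
lim(x->3) of 5x^2 - 9x + 2
= 5 * 3^2 - 9 * 3 + 2
= 45 - 27 + 2
= 20

20


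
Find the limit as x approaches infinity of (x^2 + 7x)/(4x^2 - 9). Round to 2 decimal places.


For limits at infinity with equal-degree polynomials,
we compare leading coefficients.
Numerator leading term: x^2
Denominator leading term: 4x^2
Divide both by x^2:
lim = (1 + 7/x) / (4 - 9/x^2)
As x -> infinity, the 1/x and 1/x^2 terms vanish:
= 1/4 = 0.25

0.25


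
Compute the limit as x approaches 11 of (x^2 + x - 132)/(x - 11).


Direct substitution gives 0/0, so we factor the numerator.
Factor: (x^2 + x - 132) = (x - 11)(x + 12)
Cancel the common factor (x - 11):
(x^2 + x - 132)/(x - 11) = (x + 12)
Now substitute x = 11:
= (11) - (-12) = 23

23


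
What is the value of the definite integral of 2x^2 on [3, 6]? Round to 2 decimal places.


Find the antiderivative of 2x^2:
F(x) = 2/3 * x^3
Apply the Fundamental Theorem of Calculus:
F(6) - F(3)
= 2/3 * 6^3 - 2/3 * 3^3
= 2/3 * (216 - 27)
= 2/3 * 189
= 126 = 126.00

126.00


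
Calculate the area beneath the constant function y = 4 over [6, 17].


The area under a constant function y = 4 is a rectangle.
Width = 17 - 6 = 11
Height = 4
Area = width * height
= 11 * 4
= 44

44


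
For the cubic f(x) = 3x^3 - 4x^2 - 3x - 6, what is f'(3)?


Differentiate f(x) = 3x^3 - 4x^2 - 3x - 6 term by term:
f'(x) = 9x^2 - 8x - 3
Substitute x = 3:
f'(3) = 9 * 3^2 - 8 * 3 - 3
= 81 - 24 - 3
= 54

54


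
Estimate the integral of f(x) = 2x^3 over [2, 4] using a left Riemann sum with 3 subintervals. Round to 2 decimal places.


Left Riemann sum uses left endpoints of each subinterval.
Interval: [2, 4], n = 3
dx = (4 - 2) / 3 = 2/3
Left endpoints: [2, 8/3, 10/3]
f values: [16, 1024/27, 2000/27]
Sum = dx * (sum of f values)
= 2/3 * 128
= 256/3 ≈ 85.33

85.33


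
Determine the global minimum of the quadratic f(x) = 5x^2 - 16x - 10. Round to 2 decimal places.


For a quadratic f(x) = ax^2 + bx + c with a > 0, the minimum is at the vertex.
Vertex x-coordinate: x = -b/(2a)
x = -(-16) / (2 * 5)
x = 16/10 = 8/5
Substitute back to find the minimum value:
f(8/5) = 5 * (8/5)^2 - 16 * (8/5) - 10
= 64/5 - 128/5 - 10
= -114/5 = -22.80

-22.80


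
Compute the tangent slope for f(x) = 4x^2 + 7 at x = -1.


The slope of the tangent line equals f'(x) at the point.
f(x) = 4x^2 + 7
f'(x) = 8x
At x = -1:
f'(-1) = 8 * (-1) + 0
= -8 + 0
= -8

-8


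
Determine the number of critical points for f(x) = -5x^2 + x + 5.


Find where f'(x) = 0:
f'(x) = -10x + 1
Set f'(x) = 0:
-10x + 1 = 0
x = -1 / (-10) = 1/10
This is a linear equation in x, so there is exactly one solution.
Number of critical points: 1

1


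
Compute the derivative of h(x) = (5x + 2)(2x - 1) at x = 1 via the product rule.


Let u(x) = 5x + 2 and v(x) = 2x - 1
u'(x) = 5
v'(x) = 2
Product rule: h'(x) = u'(x)*v(x) + u(x)*v'(x)
= 5 * (2x - 1) + (5x + 2) * 2
At x = 1:
u(1) = 5 * 1 + 2 = 7
v(1) = 2 * 1 - 1 = 1
h'(1) = 5 * 1 + 7 * 2
= 5 + 14
= 19

19


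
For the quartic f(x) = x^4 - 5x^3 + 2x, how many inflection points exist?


Inflection points occur where f''(x) = 0 and concavity changes.
f(x) = x^4 - 5x^3 + 2x
f'(x) = 4x^3 - 15x^2 + 2
f''(x) = 12x^2 - 30x
This is a quadratic in x. Use the discriminant to count real roots.
Discriminant = (-30)^2 - 4 * 12 * 0
= 900 - 0
= 900
Since discriminant > 0, f''(x) = 0 has 2 distinct real solutions.
A quadratic with two distinct real roots changes sign at each root, so concavity changes at both.
Number of inflection points: 2

2


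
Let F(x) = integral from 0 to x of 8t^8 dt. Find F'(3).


By the Fundamental Theorem of Calculus (Part 1):
If F(x) = integral from 0 to x of f(t) dt, then F'(x) = f(x)
Here f(t) = 8t^8
So F'(x) = 8x^8
Evaluate at x = 3:
F'(3) = 8 * 3^8
= 8 * 6561
= 52488

52488


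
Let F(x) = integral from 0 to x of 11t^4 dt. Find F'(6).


By the Fundamental Theorem of Calculus (Part 1):
If F(x) = integral from 0 to x of f(t) dt, then F'(x) = f(x)
Here f(t) = 11t^4
So F'(x) = 11x^4
Evaluate at x = 6:
F'(6) = 11 * 6^4
= 11 * 1296
= 14256

14256


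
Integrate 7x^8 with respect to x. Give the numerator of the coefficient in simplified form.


Apply the power rule for integration:
integral of ax^n dx = a/(n+1) * x^(n+1) + C
integral of 7x^8 dx
= 7/9 * x^9 + C
The coefficient in lowest terms is 7/9, and its numerator is 7

7


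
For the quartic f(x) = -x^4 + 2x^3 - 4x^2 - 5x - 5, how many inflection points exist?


Inflection points occur where f''(x) = 0 and concavity changes.
f(x) = -x^4 + 2x^3 - 4x^2 - 5x - 5
f'(x) = -4x^3 + 6x^2 - 8x - 5
f''(x) = -12x^2 + 12x - 8
This is a quadratic in x. Use the discriminant to count real roots.
Discriminant = (12)^2 - 4 * (-12) * (-8)
= 144 - 384
= -240
Since discriminant < 0, f''(x) = 0 has no real solutions.
Number of inflection points: 0

0


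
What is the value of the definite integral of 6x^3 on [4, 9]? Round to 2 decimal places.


Find the antiderivative of 6x^3:
F(x) = 6/4 * x^4
Apply the Fundamental Theorem of Calculus:
F(9) - F(4)
= 6/4 * 9^4 - 6/4 * 4^4
= 6/4 * (6561 - 256)
= 6/4 * 6305
= 18915/2 = 9457.50

9457.50


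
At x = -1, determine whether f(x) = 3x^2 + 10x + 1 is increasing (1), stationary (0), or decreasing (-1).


Compute f'(x) to determine behavior:
f'(x) = 6x + 10
f'(-1) = 6 * (-1) + 10
= -6 + 10
= 4
Since f'(-1) > 0, the function is increasing (1)

1


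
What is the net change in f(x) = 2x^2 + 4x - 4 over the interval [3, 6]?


Net change = f(b) - f(a)
f(x) = 2x^2 + 4x - 4
Compute f(6):
f(6) = 2 * 6^2 + 4 * 6 - 4
= 72 + 24 - 4
= 92
Compute f(3):
f(3) = 2 * 3^2 + 4 * 3 - 4
= 18 + 12 - 4
= 26
Net change = 92 - 26 = 66

66


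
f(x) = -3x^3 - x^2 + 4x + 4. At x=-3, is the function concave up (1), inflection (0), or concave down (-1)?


Concavity is determined by the sign of f''(x).
f(x) = -3x^3 - x^2 + 4x + 4
f'(x) = -9x^2 - 2x + 4
f''(x) = -18x - 2
f''(-3) = -18 * (-3) - 2
= 54 - 2
= 52
Since f''(-3) > 0, the function is concave up (1)

1


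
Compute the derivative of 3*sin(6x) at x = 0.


Apply the chain rule to differentiate 3*sin(6x):
d/dx [3*sin(6x)]
= 3 * cos(6x) * d/dx(6x)
= 3 * 6 * cos(6x)
= 18 * cos(6x)
Evaluate at x = 0:
= 18 * cos(0)
= 18 * 1
= 18

18


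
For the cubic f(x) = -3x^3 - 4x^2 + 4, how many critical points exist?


Find where f'(x) = 0:
f(x) = -3x^3 - 4x^2 + 4
f'(x) = -9x^2 - 8x
This is a quadratic in x. Use the discriminant to count real roots.
Discriminant = (-8)^2 - 4 * (-9) * 0
= 64 - 0
= 64
Since discriminant > 0, f'(x) = 0 has 2 real solutions.
Number of critical points: 2

2


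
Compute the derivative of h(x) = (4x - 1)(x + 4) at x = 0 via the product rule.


Let u(x) = 4x - 1 and v(x) = x + 4
u'(x) = 4
v'(x) = 1
Product rule: h'(x) = u'(x)*v(x) + u(x)*v'(x)
= 4 * (x + 4) + (4x - 1) * 1
At x = 0:
u(0) = 4 * 0 - 1 = -1
v(0) = 1 * 0 + 4 = 4
h'(0) = 4 * 4 + (-1) * 1
= 16 - 1
= 15

15


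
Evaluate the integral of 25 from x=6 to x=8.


The integral of a constant k over [a, b] equals k * (b - a).
integral from 6 to 8 of 25 dx
= 25 * (8 - 6)
= 25 * 2
= 50

50


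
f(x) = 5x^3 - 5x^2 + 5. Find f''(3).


First derivative:
f'(x) = 15x^2 - 10x
Second derivative:
f''(x) = 30x - 10
Substitute x = 3:
f''(3) = 30 * 3 - 10
= 90 - 10
= 80

80


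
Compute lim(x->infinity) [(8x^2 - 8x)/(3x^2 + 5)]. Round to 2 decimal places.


For limits at infinity with equal-degree polynomials,
we compare leading coefficients.
Numerator leading term: 8x^2
Denominator leading term: 3x^2
Divide both by x^2:
lim = (8 - 8/x) / (3 + 5/x^2)
As x -> infinity, the 1/x and 1/x^2 terms vanish:
= 8/3 ≈ 2.67

2.67


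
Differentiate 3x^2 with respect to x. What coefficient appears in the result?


We apply the power rule: d/dx [ax^n] = a*n * x^(n-1)
d/dx [3x^2]
= 3 * 2 * x^(2-1)
= 6x
The coefficient is 6

6


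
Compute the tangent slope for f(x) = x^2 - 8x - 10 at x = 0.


The slope of the tangent line equals f'(x) at the point.
f(x) = x^2 - 8x - 10
f'(x) = 2x - 8
At x = 0:
f'(0) = 2 * 0 - 8
= 0 - 8
= -8

-8


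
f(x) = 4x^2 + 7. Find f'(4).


Differentiate term by term using power and sum rules:
f(x) = 4x^2 + 7
f'(x) = 8x
Substitute x = 4:
f'(4) = 8 * 4 + 0
= 32 + 0
= 32

32


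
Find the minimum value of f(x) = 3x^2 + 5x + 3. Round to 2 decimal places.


For a quadratic f(x) = ax^2 + bx + c with a > 0, the minimum is at the vertex.
Vertex x-coordinate: x = -b/(2a)
x = -(5) / (2 * 3)
x = -5/6
Substitute back to find the minimum value:
f(-5/6) = 3 * (-5/6)^2 + 5 * (-5/6) + 3
= 25/12 - 25/6 + 3
= 11/12 ≈ 0.92

0.92


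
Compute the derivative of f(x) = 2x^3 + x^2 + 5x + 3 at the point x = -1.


Differentiate f(x) = 2x^3 + x^2 + 5x + 3 term by term:
f'(x) = 6x^2 + 2x + 5
Substitute x = -1:
f'(-1) = 6 * (-1)^2 + 2 * (-1) + 5
= 6 - 2 + 5
= 9

9


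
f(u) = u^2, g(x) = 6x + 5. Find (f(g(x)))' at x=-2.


Using the chain rule: (f(g(x)))' = f'(g(x)) * g'(x)
First, find g(-2):
g(-2) = 6 * (-2) + 5 = -7
Next, f'(u) = 2u
And g'(x) = 6
So f'(g(-2)) * g'(-2)
= 2 * (-7) * 6
= -84

-84


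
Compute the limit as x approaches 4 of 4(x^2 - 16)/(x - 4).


Direct substitution gives 0/0, so we factor the numerator.
Factor: 4(x^2 - 16) = 4 * (x - 4)(x + 4)
Cancel the common factor (x - 4):
4(x^2 - 16)/(x - 4) = 4 * (x + 4)
Now substitute x = 4:
= 4 * (4 + 4) = 32

32


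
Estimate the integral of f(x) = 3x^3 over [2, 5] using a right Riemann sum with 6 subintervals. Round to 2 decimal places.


Right Riemann sum uses right endpoints of each subinterval.
Interval: [2, 5], n = 6
dx = (5 - 2) / 6 = 1/2
Right endpoints: [5/2, 3, 7/2, 4, 9/2, 5]
f values: [375/8, 81, 1029/8, 192, 2187/8, 375]
Sum = dx * (sum of f values)
= 1/2 * 8775/8
= 8775/16 ≈ 548.44

548.44


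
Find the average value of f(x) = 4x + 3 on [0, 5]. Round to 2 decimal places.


Average value = 1/(b-a) * integral from a to b of f(x) dx
First compute the integral of 4x + 3:
F(x) = 2x^2 + 3x
F(5) = 2 * 25 + 3 * 5 = 65
F(0) = 2 * 0 + 3 * 0 = 0
Integral = 65 - 0 = 65
Average = 65 / (5 - 0) = 65 / 5
= 13 = 13.00

13.00


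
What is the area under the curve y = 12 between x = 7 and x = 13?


The area under a constant function y = 12 is a rectangle.
Width = 13 - 7 = 6
Height = 12
Area = width * height
= 6 * 12
= 72

72


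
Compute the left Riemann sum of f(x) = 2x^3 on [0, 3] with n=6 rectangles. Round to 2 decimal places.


Left Riemann sum uses left endpoints of each subinterval.
Interval: [0, 3], n = 6
dx = (3 - 0) / 6 = 1/2
Left endpoints: [0, 1/2, 1, 3/2, 2, 5/2]
f values: [0, 1/4, 2, 27/4, 16, 125/4]
Sum = dx * (sum of f values)
= 1/2 * 225/4
= 225/8 ≈ 28.13

28.13


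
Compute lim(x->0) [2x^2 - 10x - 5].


Since polynomials are continuous, we use direct substitution.
lim(x->0) of 2x^2 - 10x - 5
= 2 * 0^2 - 10 * 0 - 5
= 0 + 0 - 5
= -5

-5


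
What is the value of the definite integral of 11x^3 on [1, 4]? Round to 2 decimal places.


Find the antiderivative of 11x^3:
F(x) = 11/4 * x^4
Apply the Fundamental Theorem of Calculus:
F(4) - F(1)
= 11/4 * 4^4 - 11/4 * 1^4
= 11/4 * (256 - 1)
= 11/4 * 255
= 2805/4 = 701.25

701.25


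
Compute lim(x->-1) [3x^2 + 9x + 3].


Since polynomials are continuous, we use direct substitution.
lim(x->-1) of 3x^2 + 9x + 3
= 3 * (-1)^2 + 9 * (-1) + 3
= 3 - 9 + 3
= -3

-3


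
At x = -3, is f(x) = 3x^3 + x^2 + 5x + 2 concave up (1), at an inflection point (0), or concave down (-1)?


Concavity is determined by the sign of f''(x).
f(x) = 3x^3 + x^2 + 5x + 2
f'(x) = 9x^2 + 2x + 5
f''(x) = 18x + 2
f''(-3) = 18 * (-3) + 2
= -54 + 2
= -52
Since f''(-3) < 0, the function is concave down (-1)

-1


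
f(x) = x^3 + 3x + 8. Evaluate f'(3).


Differentiate f(x) = x^3 + 3x + 8 term by term:
f'(x) = 3x^2 + 3
Substitute x = 3:
f'(3) = 3 * 3^2 + 0 * 3 + 3
= 27 + 0 + 3
= 30

30


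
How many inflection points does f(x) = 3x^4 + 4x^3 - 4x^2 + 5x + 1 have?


Inflection points occur where f''(x) = 0 and concavity changes.
f(x) = 3x^4 + 4x^3 - 4x^2 + 5x + 1
f'(x) = 12x^3 + 12x^2 - 8x + 5
f''(x) = 36x^2 + 24x - 8
This is a quadratic in x. Use the discriminant to count real roots.
Discriminant = (24)^2 - 4 * 36 * (-8)
= 576 - (-1152)
= 1728
Since discriminant > 0, f''(x) = 0 has 2 distinct real solutions.
A quadratic with two distinct real roots changes sign at each root, so concavity changes at both.
Number of inflection points: 2

2


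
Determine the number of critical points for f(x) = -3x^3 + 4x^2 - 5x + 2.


Find where f'(x) = 0:
f(x) = -3x^3 + 4x^2 - 5x + 2
f'(x) = -9x^2 + 8x - 5
This is a quadratic in x. Use the discriminant to count real roots.
Discriminant = (8)^2 - 4 * (-9) * (-5)
= 64 - 180
= -116
Since discriminant < 0, f'(x) = 0 has no real solutions.
Number of critical points: 0

0


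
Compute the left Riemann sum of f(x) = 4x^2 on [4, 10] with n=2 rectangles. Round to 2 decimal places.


Left Riemann sum uses left endpoints of each subinterval.
Interval: [4, 10], n = 2
dx = (10 - 4) / 2 = 3
Left endpoints: [4, 7]
f values: [64, 196]
Sum = dx * (sum of f values)
= 3 * 260
= 780 = 780.00

780.00


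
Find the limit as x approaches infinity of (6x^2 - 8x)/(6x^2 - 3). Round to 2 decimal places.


For limits at infinity with equal-degree polynomials,
we compare leading coefficients.
Numerator leading term: 6x^2
Denominator leading term: 6x^2
Divide both by x^2:
lim = (6 - 8/x) / (6 - 3/x^2)
As x -> infinity, the 1/x and 1/x^2 terms vanish:
= 6/6 = 1 = 1.00

1.00


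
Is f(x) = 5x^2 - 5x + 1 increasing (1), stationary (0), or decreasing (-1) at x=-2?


Compute f'(x) to determine behavior:
f'(x) = 10x - 5
f'(-2) = 10 * (-2) - 5
= -20 - 5
= -25
Since f'(-2) < 0, the function is decreasing (-1)

-1


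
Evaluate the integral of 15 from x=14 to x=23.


The integral of a constant k over [a, b] equals k * (b - a).
integral from 14 to 23 of 15 dx
= 15 * (23 - 14)
= 15 * 9
= 135

135


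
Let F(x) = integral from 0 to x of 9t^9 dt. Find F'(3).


By the Fundamental Theorem of Calculus (Part 1):
If F(x) = integral from 0 to x of f(t) dt, then F'(x) = f(x)
Here f(t) = 9t^9
So F'(x) = 9x^9
Evaluate at x = 3:
F'(3) = 9 * 3^9
= 9 * 19683
= 177147

177147


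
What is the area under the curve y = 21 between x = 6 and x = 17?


The area under a constant function y = 21 is a rectangle.
Width = 17 - 6 = 11
Height = 21
Area = width * height
= 11 * 21
= 231

231


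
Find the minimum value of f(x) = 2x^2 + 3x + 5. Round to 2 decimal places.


For a quadratic f(x) = ax^2 + bx + c with a > 0, the minimum is at the vertex.
Vertex x-coordinate: x = -b/(2a)
x = -(3) / (2 * 2)
x = -3/4
Substitute back to find the minimum value:
f(-3/4) = 2 * (-3/4)^2 + 3 * (-3/4) + 5
= 9/8 - 9/4 + 5
= 31/8 ≈ 3.88

3.88


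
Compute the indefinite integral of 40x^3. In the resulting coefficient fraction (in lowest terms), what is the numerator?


Apply the power rule for integration:
integral of ax^n dx = a/(n+1) * x^(n+1) + C
integral of 40x^3 dx
= 40/4 * x^4 + C
= 10 * x^4 + C
The coefficient in lowest terms is 10 = 10/1, so its numerator is 10

10


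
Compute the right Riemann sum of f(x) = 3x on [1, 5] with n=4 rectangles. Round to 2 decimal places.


Right Riemann sum uses right endpoints of each subinterval.
Interval: [1, 5], n = 4
dx = (5 - 1) / 4 = 1
Right endpoints: [2, 3, 4, 5]
f values: [6, 9, 12, 15]
Sum = dx * (sum of f values)
= 1 * 42
= 42 = 42.00

42.00


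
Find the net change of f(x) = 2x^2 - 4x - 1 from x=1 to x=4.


Net change = f(b) - f(a)
f(x) = 2x^2 - 4x - 1
Compute f(4):
f(4) = 2 * 4^2 - 4 * 4 - 1
= 32 - 16 - 1
= 15
Compute f(1):
f(1) = 2 * 1^2 - 4 * 1 - 1
= 2 - 4 - 1
= -3
Net change = 15 - (-3) = 18

18


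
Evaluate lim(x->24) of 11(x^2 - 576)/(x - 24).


Direct substitution gives 0/0, so we factor the numerator.
Factor: 11(x^2 - 576) = 11 * (x - 24)(x + 24)
Cancel the common factor (x - 24):
11(x^2 - 576)/(x - 24) = 11 * (x + 24)
Now substitute x = 24:
= 11 * (24 + 24) = 528

528


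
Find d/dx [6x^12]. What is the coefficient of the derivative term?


We apply the power rule: d/dx [ax^n] = a*n * x^(n-1)
d/dx [6x^12]
= 6 * 12 * x^(12-1)
= 72x^11
The coefficient is 72

72


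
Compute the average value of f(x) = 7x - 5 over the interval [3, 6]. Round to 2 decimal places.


Average value = 1/(b-a) * integral from a to b of f(x) dx
First compute the integral of 7x - 5:
F(x) = (7/2)x^2 - 5x
F(6) = 7/2 * 36 - 5 * 6 = 96
F(3) = 7/2 * 9 - 5 * 3 = 33/2
Integral = 96 - 33/2 = 159/2
Average = (159/2) / (6 - 3) = (159/2) / 3
= 53/2 = 26.50

26.50


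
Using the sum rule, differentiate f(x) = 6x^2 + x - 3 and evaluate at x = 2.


Differentiate term by term using power and sum rules:
f(x) = 6x^2 + x - 3
f'(x) = 12x + 1
Substitute x = 2:
f'(2) = 12 * 2 + 1
= 24 + 1
= 25

25


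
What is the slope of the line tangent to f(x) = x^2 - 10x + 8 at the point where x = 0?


The slope of the tangent line equals f'(x) at the point.
f(x) = x^2 - 10x + 8
f'(x) = 2x - 10
At x = 0:
f'(0) = 2 * 0 - 10
= 0 - 10
= -10

-10


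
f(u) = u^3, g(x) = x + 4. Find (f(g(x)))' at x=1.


Using the chain rule: (f(g(x)))' = f'(g(x)) * g'(x)
First, find g(1):
g(1) = 1 * 1 + 4 = 5
Next, f'(u) = 3u^2
And g'(x) = 1
So f'(g(1)) * g'(1)
= 3 * 5^2 * 1
= 3 * 25 * 1
= 75

75


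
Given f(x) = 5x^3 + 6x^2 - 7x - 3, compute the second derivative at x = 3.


First derivative:
f'(x) = 15x^2 + 12x - 7
Second derivative:
f''(x) = 30x + 12
Substitute x = 3:
f''(3) = 30 * 3 + 12
= 90 + 12
= 102

102


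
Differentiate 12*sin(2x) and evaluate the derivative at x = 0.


Apply the chain rule to differentiate 12*sin(2x):
d/dx [12*sin(2x)]
= 12 * cos(2x) * d/dx(2x)
= 12 * 2 * cos(2x)
= 24 * cos(2x)
Evaluate at x = 0:
= 24 * cos(0)
= 24 * 1
= 24

24


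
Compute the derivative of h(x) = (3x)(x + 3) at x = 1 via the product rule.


Let u(x) = 3x and v(x) = x + 3
u'(x) = 3
v'(x) = 1
Product rule: h'(x) = u'(x)*v(x) + u(x)*v'(x)
= 3 * (x + 3) + (3x) * 1
At x = 1:
u(1) = 3 * 1 + 0 = 3
v(1) = 1 * 1 + 3 = 4
h'(1) = 3 * 4 + 3 * 1
= 12 + 3
= 15

15


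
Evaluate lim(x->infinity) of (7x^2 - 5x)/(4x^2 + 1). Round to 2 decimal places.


For limits at infinity with equal-degree polynomials,
we compare leading coefficients.
Numerator leading term: 7x^2
Denominator leading term: 4x^2
Divide both by x^2:
lim = (7 - 5/x) / (4 + 1/x^2)
As x -> infinity, the 1/x and 1/x^2 terms vanish:
= 7/4 = 1.75

1.75


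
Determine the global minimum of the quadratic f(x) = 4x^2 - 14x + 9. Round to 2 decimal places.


For a quadratic f(x) = ax^2 + bx + c with a > 0, the minimum is at the vertex.
Vertex x-coordinate: x = -b/(2a)
x = -(-14) / (2 * 4)
x = 14/8 = 7/4
Substitute back to find the minimum value:
f(7/4) = 4 * (7/4)^2 - 14 * (7/4) + 9
= 49/4 - 49/2 + 9
= -13/4 = -3.25

-3.25


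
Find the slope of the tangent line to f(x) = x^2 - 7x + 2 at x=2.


The slope of the tangent line equals f'(x) at the point.
f(x) = x^2 - 7x + 2
f'(x) = 2x - 7
At x = 2:
f'(2) = 2 * 2 - 7
= 4 - 7
= -3

-3


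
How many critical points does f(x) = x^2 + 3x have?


Find where f'(x) = 0:
f'(x) = 2x + 3
Set f'(x) = 0:
2x + 3 = 0
x = -3 / 2 = -3/2
This is a linear equation in x, so there is exactly one solution.
Number of critical points: 1

1


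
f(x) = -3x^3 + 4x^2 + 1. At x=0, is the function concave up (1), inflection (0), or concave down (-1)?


Concavity is determined by the sign of f''(x).
f(x) = -3x^3 + 4x^2 + 1
f'(x) = -9x^2 + 8x
f''(x) = -18x + 8
f''(0) = -18 * 0 + 8
= 0 + 8
= 8
Since f''(0) > 0, the function is concave up (1)

1


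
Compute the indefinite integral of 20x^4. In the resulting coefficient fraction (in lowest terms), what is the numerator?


Apply the power rule for integration:
integral of ax^n dx = a/(n+1) * x^(n+1) + C
integral of 20x^4 dx
= 20/5 * x^5 + C
= 4 * x^5 + C
The coefficient in lowest terms is 4 = 4/1, so its numerator is 4

4
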